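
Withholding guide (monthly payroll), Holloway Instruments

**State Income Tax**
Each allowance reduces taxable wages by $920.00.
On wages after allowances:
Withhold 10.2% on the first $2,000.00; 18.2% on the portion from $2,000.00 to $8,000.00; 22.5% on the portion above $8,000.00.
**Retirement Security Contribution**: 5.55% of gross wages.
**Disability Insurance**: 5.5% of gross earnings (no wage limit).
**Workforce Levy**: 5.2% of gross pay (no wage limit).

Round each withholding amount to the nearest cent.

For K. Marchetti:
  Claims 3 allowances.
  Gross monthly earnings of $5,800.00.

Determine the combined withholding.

$1,335.78

State Income Tax: taxable = $5,800.00 − 3×$920.00 = $3,040.00
  $204.00 + 18.2% × ($3,040.00 − $2,000.00) = $204.00 + 18.2% × $1,040.00 = $393.28
Retirement Security Contribution: 5.55% × $5,800.00 = $321.90
Disability Insurance: 5.5% × $5,800.00 = $319.00
Workforce Levy: 5.2% × $5,800.00 = $301.60
Total: $393.28 + $321.90 + $319.00 + $301.60 = $1,335.78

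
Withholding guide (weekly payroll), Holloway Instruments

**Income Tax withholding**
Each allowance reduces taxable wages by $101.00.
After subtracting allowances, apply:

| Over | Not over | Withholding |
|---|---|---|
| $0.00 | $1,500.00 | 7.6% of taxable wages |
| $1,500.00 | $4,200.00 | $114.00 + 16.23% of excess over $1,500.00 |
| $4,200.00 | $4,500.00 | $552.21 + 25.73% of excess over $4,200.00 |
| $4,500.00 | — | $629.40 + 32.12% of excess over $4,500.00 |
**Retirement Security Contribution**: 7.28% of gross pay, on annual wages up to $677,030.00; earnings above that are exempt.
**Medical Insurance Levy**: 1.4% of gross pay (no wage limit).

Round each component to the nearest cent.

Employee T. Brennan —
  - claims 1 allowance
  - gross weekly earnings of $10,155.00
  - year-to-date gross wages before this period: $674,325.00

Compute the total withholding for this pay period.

Income Tax: taxable = $10,155.00 − 1×$101.00 = $10,054.00
  $629.40 + 32.12% × ($10,054.00 − $4,500.00) = $629.40 + 32.12% × $5,554.00 = $2,413.34
Retirement Security Contribution: cap $677,030.00 − YTD $674,325.00 = $2,705.00 subject; 7.28% × $2,705.00 = $196.92
Medical Insurance Levy: 1.4% × $10,155.00 = $142.17
Total: $2,413.34 + $196.92 + $142.17 = $2,752.43

$2,752.43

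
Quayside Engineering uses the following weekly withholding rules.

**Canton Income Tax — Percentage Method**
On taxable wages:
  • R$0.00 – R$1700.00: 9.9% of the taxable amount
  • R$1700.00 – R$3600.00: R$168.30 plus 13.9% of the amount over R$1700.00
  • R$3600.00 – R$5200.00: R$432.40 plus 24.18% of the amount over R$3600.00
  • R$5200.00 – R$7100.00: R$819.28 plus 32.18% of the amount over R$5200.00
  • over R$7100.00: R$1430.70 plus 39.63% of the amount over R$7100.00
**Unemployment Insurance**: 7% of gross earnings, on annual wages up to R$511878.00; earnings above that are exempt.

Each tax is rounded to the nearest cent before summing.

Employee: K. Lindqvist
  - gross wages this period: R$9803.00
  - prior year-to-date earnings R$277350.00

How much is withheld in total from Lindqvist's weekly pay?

Canton Income Tax: taxable = R$9803.00
  R$1430.70 + 39.63% × (R$9803.00 − R$7100.00) = R$1430.70 + 39.63% × R$2703.00 = R$2501.90
Unemployment Insurance: 7% × R$9803.00 = R$686.21
Total: R$2501.90 + R$686.21 = R$3188.11

R$3188.11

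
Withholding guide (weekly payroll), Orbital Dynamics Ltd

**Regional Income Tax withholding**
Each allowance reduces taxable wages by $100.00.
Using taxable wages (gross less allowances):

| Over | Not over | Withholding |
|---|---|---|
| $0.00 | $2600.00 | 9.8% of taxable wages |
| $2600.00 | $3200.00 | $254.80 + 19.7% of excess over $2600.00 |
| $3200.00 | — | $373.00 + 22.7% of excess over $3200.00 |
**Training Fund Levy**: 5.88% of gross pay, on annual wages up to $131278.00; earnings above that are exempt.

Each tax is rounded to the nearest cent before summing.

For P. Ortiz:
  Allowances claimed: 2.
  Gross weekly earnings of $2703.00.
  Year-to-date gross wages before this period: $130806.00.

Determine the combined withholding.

$273.04

Regional Income Tax: taxable = $2703.00 − 2×$100.00 = $2503.00
  9.8% × $2503.00 = $245.29
Training Fund Levy: cap $131278.00 − YTD $130806.00 = $472.00 subject; 5.88% × $472.00 = $27.75
Total: $245.29 + $27.75 = $273.04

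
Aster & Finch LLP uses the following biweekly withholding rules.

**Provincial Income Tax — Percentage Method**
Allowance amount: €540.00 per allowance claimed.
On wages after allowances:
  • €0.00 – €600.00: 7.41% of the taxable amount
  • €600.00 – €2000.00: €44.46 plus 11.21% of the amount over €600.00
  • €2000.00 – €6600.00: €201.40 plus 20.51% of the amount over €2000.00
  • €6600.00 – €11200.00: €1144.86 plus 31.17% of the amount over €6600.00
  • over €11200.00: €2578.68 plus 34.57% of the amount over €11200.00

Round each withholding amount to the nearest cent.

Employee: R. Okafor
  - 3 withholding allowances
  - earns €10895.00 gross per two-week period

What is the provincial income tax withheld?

€1978.66

Provincial Income Tax: taxable = €10895.00 − 3×€540.00 = €9275.00
  €1144.86 + 31.17% × (€9275.00 − €6600.00) = €1144.86 + 31.17% × €2675.00 = €1978.66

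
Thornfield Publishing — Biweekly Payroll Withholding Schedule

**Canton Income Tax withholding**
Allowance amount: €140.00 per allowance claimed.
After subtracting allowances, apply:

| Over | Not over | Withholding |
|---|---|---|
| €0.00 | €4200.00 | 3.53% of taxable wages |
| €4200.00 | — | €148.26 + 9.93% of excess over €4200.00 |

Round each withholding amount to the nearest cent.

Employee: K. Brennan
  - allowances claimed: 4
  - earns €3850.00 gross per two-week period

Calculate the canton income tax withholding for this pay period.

€116.14

Canton Income Tax: taxable = €3850.00 − 4×€140.00 = €3290.00
  3.53% × €3290.00 = €116.14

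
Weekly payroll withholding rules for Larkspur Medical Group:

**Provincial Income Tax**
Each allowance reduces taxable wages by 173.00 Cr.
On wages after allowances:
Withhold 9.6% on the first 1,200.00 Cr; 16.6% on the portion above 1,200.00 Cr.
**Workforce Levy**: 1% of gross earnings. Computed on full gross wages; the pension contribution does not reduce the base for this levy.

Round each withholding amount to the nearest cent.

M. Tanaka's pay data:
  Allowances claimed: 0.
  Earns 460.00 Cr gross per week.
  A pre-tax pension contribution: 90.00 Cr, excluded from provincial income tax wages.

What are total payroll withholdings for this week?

Provincial Income Tax: taxable = 460.00 Cr − 90.00 Cr = 370.00 Cr
  9.6% × 370.00 Cr = 35.52 Cr
Workforce Levy: 1% × 460.00 Cr = 4.60 Cr
Total: 35.52 Cr + 4.60 Cr = 40.12 Cr

40.12 Cr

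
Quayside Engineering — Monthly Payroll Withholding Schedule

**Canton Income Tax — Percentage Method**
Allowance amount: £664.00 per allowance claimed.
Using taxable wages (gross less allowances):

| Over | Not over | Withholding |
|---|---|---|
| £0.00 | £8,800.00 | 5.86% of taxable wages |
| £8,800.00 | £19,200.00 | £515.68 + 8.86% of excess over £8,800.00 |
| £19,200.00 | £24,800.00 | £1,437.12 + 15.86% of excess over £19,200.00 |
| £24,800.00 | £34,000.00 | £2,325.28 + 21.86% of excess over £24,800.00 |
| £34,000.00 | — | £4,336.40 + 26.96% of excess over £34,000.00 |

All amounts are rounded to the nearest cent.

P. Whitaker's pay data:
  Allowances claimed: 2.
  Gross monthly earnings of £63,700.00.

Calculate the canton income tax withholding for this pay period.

Canton Income Tax: taxable = £63,700.00 − 2×£664.00 = £62,372.00
  £4,336.40 + 26.96% × (£62,372.00 − £34,000.00) = £4,336.40 + 26.96% × £28,372.00 = £11,985.49

£11,985.49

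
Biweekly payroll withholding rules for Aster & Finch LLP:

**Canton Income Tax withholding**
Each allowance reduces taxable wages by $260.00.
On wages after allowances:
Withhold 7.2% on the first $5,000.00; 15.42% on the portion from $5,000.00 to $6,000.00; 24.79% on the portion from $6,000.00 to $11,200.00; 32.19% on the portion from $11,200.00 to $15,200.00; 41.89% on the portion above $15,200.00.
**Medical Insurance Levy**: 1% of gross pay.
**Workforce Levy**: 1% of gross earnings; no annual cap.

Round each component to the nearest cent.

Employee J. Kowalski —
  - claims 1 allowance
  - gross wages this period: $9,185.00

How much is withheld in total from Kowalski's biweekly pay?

$1,423.01

Canton Income Tax: taxable = $9,185.00 − 1×$260.00 = $8,925.00
  $514.20 + 24.79% × ($8,925.00 − $6,000.00) = $514.20 + 24.79% × $2,925.00 = $1,239.31
Medical Insurance Levy: 1% × $9,185.00 = $91.85
Workforce Levy: 1% × $9,185.00 = $91.85
Total: $1,239.31 + $91.85 + $91.85 = $1,423.01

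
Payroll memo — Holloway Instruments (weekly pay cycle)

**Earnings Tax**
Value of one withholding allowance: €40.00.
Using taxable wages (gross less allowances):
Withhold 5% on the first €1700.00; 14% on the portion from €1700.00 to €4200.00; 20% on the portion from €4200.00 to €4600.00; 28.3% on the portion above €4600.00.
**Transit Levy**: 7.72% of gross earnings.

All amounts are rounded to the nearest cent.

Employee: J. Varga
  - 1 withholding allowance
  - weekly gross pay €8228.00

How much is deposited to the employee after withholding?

Earnings Tax: taxable = €8228.00 − 1×€40.00 = €8188.00
  €515.00 + 28.3% × (€8188.00 − €4600.00) = €515.00 + 28.3% × €3588.00 = €1530.40
Transit Levy: 7.72% × €8228.00 = €635.20
Total withheld: €1530.40 + €635.20 = €2165.60
Net pay: €8228.00 − €2165.60 = €6062.40

€6062.40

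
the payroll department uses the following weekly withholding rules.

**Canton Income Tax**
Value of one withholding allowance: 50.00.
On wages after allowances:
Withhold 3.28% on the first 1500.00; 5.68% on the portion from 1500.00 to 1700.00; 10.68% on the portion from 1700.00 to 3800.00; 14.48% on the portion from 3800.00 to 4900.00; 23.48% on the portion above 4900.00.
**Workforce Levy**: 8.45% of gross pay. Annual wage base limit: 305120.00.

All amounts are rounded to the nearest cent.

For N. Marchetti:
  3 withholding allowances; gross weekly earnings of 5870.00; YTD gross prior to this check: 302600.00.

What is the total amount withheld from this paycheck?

849.60

Canton Income Tax: taxable = 5870.00 − 3×50.00 = 5720.00
  444.12 + 23.48% × (5720.00 − 4900.00) = 444.12 + 23.48% × 820.00 = 636.66
Workforce Levy: cap 305120.00 − YTD 302600.00 = 2520.00 subject; 8.45% × 2520.00 = 212.94
Total: 636.66 + 212.94 = 849.60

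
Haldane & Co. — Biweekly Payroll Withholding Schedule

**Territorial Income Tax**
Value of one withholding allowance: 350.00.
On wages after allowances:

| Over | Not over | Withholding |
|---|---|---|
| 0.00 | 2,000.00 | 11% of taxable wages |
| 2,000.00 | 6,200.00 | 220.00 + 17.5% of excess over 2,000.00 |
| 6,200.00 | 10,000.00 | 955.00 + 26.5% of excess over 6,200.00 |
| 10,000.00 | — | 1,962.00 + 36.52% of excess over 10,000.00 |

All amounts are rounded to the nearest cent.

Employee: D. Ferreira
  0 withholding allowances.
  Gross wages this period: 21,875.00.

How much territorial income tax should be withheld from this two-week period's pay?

Territorial Income Tax: taxable = 21,875.00
  1,962.00 + 36.52% × (21,875.00 − 10,000.00) = 1,962.00 + 36.52% × 11,875.00 = 6,298.75

6,298.75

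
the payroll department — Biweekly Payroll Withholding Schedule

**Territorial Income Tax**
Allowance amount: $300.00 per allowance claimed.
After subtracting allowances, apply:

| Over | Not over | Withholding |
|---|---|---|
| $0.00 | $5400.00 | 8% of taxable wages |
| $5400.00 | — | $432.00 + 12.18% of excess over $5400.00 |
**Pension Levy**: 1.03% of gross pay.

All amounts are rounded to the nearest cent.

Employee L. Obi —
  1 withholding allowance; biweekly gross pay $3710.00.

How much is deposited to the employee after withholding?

Territorial Income Tax: taxable = $3710.00 − 1×$300.00 = $3410.00
  8% × $3410.00 = $272.80
Pension Levy: 1.03% × $3710.00 = $38.21
Total withheld: $272.80 + $38.21 = $311.01
Net pay: $3710.00 − $311.01 = $3398.99

$3398.99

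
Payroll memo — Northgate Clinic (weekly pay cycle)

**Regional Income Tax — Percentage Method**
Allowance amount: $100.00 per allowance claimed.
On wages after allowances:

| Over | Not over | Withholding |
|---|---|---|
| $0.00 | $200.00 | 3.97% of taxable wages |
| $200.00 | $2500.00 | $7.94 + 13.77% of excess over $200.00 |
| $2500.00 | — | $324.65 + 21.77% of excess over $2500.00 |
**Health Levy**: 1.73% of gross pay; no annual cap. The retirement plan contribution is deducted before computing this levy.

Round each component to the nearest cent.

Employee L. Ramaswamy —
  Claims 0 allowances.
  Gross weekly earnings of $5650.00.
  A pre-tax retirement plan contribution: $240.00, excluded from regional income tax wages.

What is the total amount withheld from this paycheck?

Regional Income Tax: taxable = $5650.00 − $240.00 = $5410.00
  $324.65 + 21.77% × ($5410.00 − $2500.00) = $324.65 + 21.77% × $2910.00 = $958.16
Health Levy: 1.73% × $5410.00 = $93.59
Total: $958.16 + $93.59 = $1051.75

$1051.75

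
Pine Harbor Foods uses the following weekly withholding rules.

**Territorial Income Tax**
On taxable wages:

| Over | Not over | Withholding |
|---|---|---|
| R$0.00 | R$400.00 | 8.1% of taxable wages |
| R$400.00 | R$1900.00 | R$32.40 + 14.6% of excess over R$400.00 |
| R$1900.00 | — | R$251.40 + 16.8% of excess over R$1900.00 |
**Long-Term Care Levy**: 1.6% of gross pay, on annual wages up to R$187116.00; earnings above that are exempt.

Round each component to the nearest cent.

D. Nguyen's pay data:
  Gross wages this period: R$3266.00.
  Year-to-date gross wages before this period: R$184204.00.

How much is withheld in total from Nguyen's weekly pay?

Territorial Income Tax: taxable = R$3266.00
  R$251.40 + 16.8% × (R$3266.00 − R$1900.00) = R$251.40 + 16.8% × R$1366.00 = R$480.89
Long-Term Care Levy: cap R$187116.00 − YTD R$184204.00 = R$2912.00 subject; 1.6% × R$2912.00 = R$46.59
Total: R$480.89 + R$46.59 = R$527.48

R$527.48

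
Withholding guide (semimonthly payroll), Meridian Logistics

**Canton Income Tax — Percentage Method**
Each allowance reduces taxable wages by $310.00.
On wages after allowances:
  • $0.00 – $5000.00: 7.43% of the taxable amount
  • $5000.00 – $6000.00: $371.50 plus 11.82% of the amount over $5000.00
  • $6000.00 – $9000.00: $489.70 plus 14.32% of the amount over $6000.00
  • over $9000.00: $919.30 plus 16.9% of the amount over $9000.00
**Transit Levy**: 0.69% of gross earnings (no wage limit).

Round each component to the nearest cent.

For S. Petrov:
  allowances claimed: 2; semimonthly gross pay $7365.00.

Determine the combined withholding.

Canton Income Tax: taxable = $7365.00 − 2×$310.00 = $6745.00
  $489.70 + 14.32% × ($6745.00 − $6000.00) = $489.70 + 14.32% × $745.00 = $596.38
Transit Levy: 0.69% × $7365.00 = $50.82
Total: $596.38 + $50.82 = $647.20

$647.20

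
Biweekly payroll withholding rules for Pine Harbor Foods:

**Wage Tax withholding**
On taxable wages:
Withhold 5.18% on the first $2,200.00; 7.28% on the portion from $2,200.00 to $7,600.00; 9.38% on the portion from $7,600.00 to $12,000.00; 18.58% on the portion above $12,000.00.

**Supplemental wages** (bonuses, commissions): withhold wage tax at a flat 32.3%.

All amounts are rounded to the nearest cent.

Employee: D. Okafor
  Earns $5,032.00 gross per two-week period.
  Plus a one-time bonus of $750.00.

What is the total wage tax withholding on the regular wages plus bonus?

Wage Tax: taxable = $5,032.00
  $113.96 + 7.28% × ($5,032.00 − $2,200.00) = $113.96 + 7.28% × $2,832.00 = $320.13
Supplemental (32.3% flat on bonus): 32.3% × $750.00 = $242.25
Total wage tax: $320.13 + $242.25 = $562.38

$562.38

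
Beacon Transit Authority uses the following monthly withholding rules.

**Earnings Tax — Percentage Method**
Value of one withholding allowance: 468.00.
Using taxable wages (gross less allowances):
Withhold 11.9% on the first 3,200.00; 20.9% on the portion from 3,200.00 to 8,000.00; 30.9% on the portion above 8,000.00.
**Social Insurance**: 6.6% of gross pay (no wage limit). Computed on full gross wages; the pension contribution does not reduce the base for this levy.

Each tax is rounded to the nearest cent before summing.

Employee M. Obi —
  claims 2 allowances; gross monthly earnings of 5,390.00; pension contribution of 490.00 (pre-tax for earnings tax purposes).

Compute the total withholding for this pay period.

896.22

Earnings Tax: taxable = 5,390.00 − 490.00 − 2×468.00 = 3,964.00
  380.80 + 20.9% × (3,964.00 − 3,200.00) = 380.80 + 20.9% × 764.00 = 540.48
Social Insurance: 6.6% × 5,390.00 = 355.74
Total: 540.48 + 355.74 = 896.22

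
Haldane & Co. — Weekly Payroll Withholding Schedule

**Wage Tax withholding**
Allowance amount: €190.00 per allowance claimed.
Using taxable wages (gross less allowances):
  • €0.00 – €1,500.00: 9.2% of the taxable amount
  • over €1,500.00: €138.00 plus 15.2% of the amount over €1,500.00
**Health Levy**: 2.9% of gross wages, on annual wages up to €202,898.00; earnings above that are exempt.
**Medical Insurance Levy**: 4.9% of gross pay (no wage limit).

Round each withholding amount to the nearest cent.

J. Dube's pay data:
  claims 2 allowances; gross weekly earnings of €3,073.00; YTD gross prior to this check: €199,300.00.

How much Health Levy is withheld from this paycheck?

€89.12

Health Levy: 2.9% × €3,073.00 = €89.12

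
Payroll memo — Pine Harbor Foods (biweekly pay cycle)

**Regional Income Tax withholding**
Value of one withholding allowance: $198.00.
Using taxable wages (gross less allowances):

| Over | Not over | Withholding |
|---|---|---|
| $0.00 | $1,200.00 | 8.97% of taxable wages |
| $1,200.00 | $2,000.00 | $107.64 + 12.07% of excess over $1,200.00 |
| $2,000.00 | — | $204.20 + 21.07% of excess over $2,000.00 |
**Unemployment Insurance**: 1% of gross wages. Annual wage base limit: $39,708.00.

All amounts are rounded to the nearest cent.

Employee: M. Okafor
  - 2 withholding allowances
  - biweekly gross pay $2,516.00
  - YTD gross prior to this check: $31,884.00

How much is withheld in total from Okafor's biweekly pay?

Regional Income Tax: taxable = $2,516.00 − 2×$198.00 = $2,120.00
  $204.20 + 21.07% × ($2,120.00 − $2,000.00) = $204.20 + 21.07% × $120.00 = $229.48
Unemployment Insurance: 1% × $2,516.00 = $25.16
Total: $229.48 + $25.16 = $254.64

$254.64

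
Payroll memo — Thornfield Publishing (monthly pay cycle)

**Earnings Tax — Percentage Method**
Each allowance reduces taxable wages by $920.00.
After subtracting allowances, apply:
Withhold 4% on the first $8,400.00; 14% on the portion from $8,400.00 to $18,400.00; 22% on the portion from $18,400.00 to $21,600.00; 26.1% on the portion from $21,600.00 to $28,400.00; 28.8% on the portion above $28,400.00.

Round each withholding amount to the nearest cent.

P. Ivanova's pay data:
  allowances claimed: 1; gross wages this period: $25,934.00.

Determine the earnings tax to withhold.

$3,331.05

Earnings Tax: taxable = $25,934.00 − 1×$920.00 = $25,014.00
  $2,440.00 + 26.1% × ($25,014.00 − $21,600.00) = $2,440.00 + 26.1% × $3,414.00 = $3,331.05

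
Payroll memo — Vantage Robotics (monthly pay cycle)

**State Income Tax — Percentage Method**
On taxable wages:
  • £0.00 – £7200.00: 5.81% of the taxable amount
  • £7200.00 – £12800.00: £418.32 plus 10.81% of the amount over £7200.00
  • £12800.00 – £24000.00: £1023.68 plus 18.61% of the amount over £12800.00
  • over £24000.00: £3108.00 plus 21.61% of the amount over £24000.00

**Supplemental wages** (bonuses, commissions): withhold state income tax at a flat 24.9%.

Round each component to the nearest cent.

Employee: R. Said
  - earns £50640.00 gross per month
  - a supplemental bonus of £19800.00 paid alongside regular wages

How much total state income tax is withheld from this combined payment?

State Income Tax: taxable = £50640.00
  £3108.00 + 21.61% × (£50640.00 − £24000.00) = £3108.00 + 21.61% × £26640.00 = £8864.90
Supplemental (24.9% flat on bonus): 24.9% × £19800.00 = £4930.20
Total state income tax: £8864.90 + £4930.20 = £13795.10

£13795.10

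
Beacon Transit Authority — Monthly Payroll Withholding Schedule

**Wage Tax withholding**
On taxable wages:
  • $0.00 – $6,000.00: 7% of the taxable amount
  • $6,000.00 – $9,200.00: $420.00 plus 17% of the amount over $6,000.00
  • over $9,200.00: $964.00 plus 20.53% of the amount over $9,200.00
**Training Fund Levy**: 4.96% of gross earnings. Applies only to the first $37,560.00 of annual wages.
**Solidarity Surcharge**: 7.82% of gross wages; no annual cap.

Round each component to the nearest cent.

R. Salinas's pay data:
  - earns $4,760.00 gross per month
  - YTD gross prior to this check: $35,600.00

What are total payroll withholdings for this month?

$802.65

Wage Tax: taxable = $4,760.00
  7% × $4,760.00 = $333.20
Training Fund Levy: cap $37,560.00 − YTD $35,600.00 = $1,960.00 subject; 4.96% × $1,960.00 = $97.22
Solidarity Surcharge: 7.82% × $4,760.00 = $372.23
Total: $333.20 + $97.22 + $372.23 = $802.65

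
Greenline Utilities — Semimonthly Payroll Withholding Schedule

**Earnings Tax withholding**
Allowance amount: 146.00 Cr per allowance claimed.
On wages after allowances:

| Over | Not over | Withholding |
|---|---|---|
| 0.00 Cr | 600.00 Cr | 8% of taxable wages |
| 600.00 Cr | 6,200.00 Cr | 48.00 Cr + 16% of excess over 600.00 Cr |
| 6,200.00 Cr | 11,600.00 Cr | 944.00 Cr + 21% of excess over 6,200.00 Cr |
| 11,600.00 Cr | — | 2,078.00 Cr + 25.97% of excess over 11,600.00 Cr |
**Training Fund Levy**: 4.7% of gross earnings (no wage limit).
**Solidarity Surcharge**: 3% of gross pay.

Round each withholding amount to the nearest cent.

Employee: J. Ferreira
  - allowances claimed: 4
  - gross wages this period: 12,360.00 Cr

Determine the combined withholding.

3,075.43 Cr

Earnings Tax: taxable = 12,360.00 Cr − 4×146.00 Cr = 11,776.00 Cr
  2,078.00 Cr + 25.97% × (11,776.00 Cr − 11,600.00 Cr) = 2,078.00 Cr + 25.97% × 176.00 Cr = 2,123.71 Cr
Training Fund Levy: 4.7% × 12,360.00 Cr = 580.92 Cr
Solidarity Surcharge: 3% × 12,360.00 Cr = 370.80 Cr
Total: 2,123.71 Cr + 580.92 Cr + 370.80 Cr = 3,075.43 Cr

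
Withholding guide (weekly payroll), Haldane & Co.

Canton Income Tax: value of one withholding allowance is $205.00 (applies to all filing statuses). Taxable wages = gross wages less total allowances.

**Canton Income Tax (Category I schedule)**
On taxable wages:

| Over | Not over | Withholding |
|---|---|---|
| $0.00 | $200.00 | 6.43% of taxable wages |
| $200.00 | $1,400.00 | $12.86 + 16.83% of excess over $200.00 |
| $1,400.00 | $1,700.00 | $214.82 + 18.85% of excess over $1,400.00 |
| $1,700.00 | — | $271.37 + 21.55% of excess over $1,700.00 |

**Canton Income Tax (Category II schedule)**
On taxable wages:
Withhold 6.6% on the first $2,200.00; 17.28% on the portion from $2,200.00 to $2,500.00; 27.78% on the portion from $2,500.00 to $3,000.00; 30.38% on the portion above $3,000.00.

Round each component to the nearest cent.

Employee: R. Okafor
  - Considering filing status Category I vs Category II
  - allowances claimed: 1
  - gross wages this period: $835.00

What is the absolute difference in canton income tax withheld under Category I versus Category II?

$43.65

Canton Income Tax (Category I): taxable = $835.00 − 1×$205.00 = $630.00
  $12.86 + 16.83% × ($630.00 − $200.00) = $12.86 + 16.83% × $430.00 = $85.23
Canton Income Tax (Category II): taxable = $835.00 − 1×$205.00 = $630.00
  6.6% × $630.00 = $41.58
Difference: |$85.23 − $41.58| = $43.65 (higher under Category I)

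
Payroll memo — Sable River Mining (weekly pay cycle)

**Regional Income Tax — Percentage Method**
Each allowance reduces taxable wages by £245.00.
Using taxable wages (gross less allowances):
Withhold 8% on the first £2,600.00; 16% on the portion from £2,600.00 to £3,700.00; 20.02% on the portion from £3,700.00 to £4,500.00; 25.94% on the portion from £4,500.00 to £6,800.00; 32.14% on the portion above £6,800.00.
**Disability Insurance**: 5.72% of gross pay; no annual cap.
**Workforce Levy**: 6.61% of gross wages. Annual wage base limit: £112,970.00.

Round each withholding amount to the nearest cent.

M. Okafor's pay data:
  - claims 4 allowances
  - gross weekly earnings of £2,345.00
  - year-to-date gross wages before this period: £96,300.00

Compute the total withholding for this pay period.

£398.33

Regional Income Tax: taxable = £2,345.00 − 4×£245.00 = £1,365.00
  8% × £1,365.00 = £109.20
Disability Insurance: 5.72% × £2,345.00 = £134.13
Workforce Levy: 6.61% × £2,345.00 = £155.00
Total: £109.20 + £134.13 + £155.00 = £398.33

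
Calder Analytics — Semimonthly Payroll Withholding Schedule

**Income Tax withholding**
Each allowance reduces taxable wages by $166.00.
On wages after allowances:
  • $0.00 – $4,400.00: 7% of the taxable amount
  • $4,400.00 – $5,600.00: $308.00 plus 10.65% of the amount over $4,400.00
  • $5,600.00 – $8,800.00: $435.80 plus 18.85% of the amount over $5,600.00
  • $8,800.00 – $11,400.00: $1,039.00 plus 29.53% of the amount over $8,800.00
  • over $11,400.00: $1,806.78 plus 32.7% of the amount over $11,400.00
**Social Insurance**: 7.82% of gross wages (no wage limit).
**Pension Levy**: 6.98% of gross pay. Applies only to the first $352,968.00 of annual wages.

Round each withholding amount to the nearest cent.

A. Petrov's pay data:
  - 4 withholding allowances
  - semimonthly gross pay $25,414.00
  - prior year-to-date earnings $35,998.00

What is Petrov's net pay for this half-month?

$15,480.50

Income Tax: taxable = $25,414.00 − 4×$166.00 = $24,750.00
  $1,806.78 + 32.7% × ($24,750.00 − $11,400.00) = $1,806.78 + 32.7% × $13,350.00 = $6,172.23
Social Insurance: 7.82% × $25,414.00 = $1,987.37
Pension Levy: 6.98% × $25,414.00 = $1,773.90
Total withheld: $6,172.23 + $1,987.37 + $1,773.90 = $9,933.50
Net pay: $25,414.00 − $9,933.50 = $15,480.50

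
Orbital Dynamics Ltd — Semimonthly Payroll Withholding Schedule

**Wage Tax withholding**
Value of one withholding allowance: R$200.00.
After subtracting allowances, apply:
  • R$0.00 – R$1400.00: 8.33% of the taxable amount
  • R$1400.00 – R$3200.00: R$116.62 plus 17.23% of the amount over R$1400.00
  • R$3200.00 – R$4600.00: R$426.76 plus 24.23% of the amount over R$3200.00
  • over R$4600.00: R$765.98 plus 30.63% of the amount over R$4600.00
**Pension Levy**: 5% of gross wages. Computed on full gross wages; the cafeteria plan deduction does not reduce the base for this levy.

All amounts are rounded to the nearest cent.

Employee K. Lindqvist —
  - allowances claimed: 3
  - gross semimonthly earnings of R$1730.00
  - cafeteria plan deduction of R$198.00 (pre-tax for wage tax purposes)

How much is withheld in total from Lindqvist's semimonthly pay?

Wage Tax: taxable = R$1730.00 − R$198.00 − 3×R$200.00 = R$932.00
  8.33% × R$932.00 = R$77.64
Pension Levy: 5% × R$1730.00 = R$86.50
Total: R$77.64 + R$86.50 = R$164.14

R$164.14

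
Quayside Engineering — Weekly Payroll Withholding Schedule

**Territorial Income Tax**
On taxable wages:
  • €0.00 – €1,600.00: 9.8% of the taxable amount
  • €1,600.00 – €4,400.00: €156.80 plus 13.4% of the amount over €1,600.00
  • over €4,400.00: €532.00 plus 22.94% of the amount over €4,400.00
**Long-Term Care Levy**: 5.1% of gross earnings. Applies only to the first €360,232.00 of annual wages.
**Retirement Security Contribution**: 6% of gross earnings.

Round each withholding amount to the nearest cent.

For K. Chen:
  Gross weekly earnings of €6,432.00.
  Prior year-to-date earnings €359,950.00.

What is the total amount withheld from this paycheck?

€1,398.44

Territorial Income Tax: taxable = €6,432.00
  €532.00 + 22.94% × (€6,432.00 − €4,400.00) = €532.00 + 22.94% × €2,032.00 = €998.14
Long-Term Care Levy: cap €360,232.00 − YTD €359,950.00 = €282.00 subject; 5.1% × €282.00 = €14.38
Retirement Security Contribution: 6% × €6,432.00 = €385.92
Total: €998.14 + €14.38 + €385.92 = €1,398.44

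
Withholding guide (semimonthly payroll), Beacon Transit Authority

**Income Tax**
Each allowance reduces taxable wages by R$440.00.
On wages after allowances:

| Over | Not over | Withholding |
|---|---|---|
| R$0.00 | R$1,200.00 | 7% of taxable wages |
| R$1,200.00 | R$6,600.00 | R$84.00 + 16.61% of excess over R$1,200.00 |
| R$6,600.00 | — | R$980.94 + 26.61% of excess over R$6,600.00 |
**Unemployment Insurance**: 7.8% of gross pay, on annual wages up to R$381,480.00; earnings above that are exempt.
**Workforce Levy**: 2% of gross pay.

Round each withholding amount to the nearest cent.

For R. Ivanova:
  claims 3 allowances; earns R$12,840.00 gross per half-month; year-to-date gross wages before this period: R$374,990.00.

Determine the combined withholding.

R$3,053.17

Income Tax: taxable = R$12,840.00 − 3×R$440.00 = R$11,520.00
  R$980.94 + 26.61% × (R$11,520.00 − R$6,600.00) = R$980.94 + 26.61% × R$4,920.00 = R$2,290.15
Unemployment Insurance: cap R$381,480.00 − YTD R$374,990.00 = R$6,490.00 subject; 7.8% × R$6,490.00 = R$506.22
Workforce Levy: 2% × R$12,840.00 = R$256.80
Total: R$2,290.15 + R$506.22 + R$256.80 = R$3,053.17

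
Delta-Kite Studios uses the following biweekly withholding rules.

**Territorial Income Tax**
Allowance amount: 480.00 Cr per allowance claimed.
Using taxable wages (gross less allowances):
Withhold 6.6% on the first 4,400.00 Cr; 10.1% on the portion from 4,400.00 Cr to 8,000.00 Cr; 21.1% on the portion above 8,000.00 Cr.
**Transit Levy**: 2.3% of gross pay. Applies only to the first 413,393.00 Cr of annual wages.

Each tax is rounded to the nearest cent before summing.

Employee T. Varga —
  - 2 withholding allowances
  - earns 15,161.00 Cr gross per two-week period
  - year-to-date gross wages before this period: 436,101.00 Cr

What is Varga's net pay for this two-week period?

13,198.59 Cr

Territorial Income Tax: taxable = 15,161.00 Cr − 2×480.00 Cr = 14,201.00 Cr
  654.00 Cr + 21.1% × (14,201.00 Cr − 8,000.00 Cr) = 654.00 Cr + 21.1% × 6,201.00 Cr = 1,962.41 Cr
Transit Levy: YTD 436,101.00 Cr ≥ cap 413,393.00 Cr → 0.00 Cr
Total withheld: 1,962.41 Cr + 0.00 Cr = 1,962.41 Cr
Net pay: 15,161.00 Cr − 1,962.41 Cr = 13,198.59 Cr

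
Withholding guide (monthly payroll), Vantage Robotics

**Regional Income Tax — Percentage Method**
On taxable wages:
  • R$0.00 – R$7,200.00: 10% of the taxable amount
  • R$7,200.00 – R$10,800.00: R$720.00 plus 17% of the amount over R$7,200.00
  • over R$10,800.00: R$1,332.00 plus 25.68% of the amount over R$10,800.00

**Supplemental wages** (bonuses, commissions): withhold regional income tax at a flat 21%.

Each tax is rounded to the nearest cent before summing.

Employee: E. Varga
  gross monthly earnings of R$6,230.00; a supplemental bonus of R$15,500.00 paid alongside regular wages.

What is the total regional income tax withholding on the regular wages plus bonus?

Regional Income Tax: taxable = R$6,230.00
  10% × R$6,230.00 = R$623.00
Supplemental (21% flat on bonus): 21% × R$15,500.00 = R$3,255.00
Total regional income tax: R$623.00 + R$3,255.00 = R$3,878.00

R$3,878.00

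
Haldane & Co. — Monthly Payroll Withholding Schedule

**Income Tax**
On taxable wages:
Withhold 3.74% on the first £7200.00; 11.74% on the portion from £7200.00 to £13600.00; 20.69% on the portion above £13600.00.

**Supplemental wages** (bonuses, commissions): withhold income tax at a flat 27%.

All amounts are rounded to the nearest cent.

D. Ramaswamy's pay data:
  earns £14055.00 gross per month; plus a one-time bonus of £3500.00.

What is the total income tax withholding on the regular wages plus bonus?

£2059.78

Income Tax: taxable = £14055.00
  £1020.64 + 20.69% × (£14055.00 − £13600.00) = £1020.64 + 20.69% × £455.00 = £1114.78
Supplemental (27% flat on bonus): 27% × £3500.00 = £945.00
Total income tax: £1114.78 + £945.00 = £2059.78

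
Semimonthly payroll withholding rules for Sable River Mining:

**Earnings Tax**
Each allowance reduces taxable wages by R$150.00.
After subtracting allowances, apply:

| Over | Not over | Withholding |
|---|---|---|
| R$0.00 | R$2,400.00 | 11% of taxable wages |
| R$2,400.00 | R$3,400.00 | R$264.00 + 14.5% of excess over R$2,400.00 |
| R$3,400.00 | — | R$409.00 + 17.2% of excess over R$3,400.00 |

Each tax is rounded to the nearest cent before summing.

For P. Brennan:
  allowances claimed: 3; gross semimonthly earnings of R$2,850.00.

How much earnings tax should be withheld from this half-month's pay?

R$264.00

Earnings Tax: taxable = R$2,850.00 − 3×R$150.00 = R$2,400.00
  11% × R$2,400.00 = R$264.00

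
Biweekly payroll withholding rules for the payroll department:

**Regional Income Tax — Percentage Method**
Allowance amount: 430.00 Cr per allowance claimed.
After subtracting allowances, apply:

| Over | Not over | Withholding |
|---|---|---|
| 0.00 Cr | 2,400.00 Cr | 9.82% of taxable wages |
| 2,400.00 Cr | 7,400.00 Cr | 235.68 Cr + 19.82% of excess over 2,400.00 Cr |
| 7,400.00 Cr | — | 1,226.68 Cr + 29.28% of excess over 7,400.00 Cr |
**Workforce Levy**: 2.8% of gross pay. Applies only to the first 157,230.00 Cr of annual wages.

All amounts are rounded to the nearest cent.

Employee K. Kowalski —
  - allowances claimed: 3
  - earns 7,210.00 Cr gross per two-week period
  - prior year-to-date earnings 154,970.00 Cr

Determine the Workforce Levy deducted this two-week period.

63.28 Cr

Workforce Levy: cap 157,230.00 Cr − YTD 154,970.00 Cr = 2,260.00 Cr subject; 2.8% × 2,260.00 Cr = 63.28 Cr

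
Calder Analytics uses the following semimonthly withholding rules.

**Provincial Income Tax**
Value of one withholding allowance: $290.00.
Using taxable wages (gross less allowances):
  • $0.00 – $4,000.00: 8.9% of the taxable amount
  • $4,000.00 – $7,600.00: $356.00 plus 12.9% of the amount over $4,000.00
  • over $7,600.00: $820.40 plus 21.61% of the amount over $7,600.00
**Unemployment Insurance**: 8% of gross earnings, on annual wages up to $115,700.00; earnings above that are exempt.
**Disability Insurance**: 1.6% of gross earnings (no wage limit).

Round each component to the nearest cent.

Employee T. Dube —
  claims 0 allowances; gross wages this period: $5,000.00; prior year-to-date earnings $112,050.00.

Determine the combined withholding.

$857.00

Provincial Income Tax: taxable = $5,000.00
  $356.00 + 12.9% × ($5,000.00 − $4,000.00) = $356.00 + 12.9% × $1,000.00 = $485.00
Unemployment Insurance: cap $115,700.00 − YTD $112,050.00 = $3,650.00 subject; 8% × $3,650.00 = $292.00
Disability Insurance: 1.6% × $5,000.00 = $80.00
Total: $485.00 + $292.00 + $80.00 = $857.00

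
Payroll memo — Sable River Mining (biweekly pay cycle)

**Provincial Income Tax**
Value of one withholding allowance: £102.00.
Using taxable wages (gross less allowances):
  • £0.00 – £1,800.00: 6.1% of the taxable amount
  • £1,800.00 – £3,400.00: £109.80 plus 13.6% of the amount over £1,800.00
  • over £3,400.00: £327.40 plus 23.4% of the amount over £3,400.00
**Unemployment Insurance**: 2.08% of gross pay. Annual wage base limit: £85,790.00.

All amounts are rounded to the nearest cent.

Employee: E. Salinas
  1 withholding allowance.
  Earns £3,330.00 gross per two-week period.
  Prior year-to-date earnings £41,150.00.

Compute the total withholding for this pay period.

Provincial Income Tax: taxable = £3,330.00 − 1×£102.00 = £3,228.00
  £109.80 + 13.6% × (£3,228.00 − £1,800.00) = £109.80 + 13.6% × £1,428.00 = £304.01
Unemployment Insurance: 2.08% × £3,330.00 = £69.26
Total: £304.01 + £69.26 = £373.27

£373.27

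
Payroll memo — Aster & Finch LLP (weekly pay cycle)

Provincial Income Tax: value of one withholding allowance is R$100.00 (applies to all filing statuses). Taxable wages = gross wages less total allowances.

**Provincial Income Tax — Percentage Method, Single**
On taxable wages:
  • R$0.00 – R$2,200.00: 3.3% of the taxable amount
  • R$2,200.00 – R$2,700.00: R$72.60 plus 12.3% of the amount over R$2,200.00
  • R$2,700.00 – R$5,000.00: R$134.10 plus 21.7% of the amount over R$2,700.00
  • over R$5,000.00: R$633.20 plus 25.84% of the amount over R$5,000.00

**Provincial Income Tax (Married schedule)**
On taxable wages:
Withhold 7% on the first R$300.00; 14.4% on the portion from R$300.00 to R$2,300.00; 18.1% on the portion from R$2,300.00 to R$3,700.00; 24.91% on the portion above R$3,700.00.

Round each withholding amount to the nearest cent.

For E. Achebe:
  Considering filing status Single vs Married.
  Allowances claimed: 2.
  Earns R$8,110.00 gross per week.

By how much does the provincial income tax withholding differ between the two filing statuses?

R$225.97

Provincial Income Tax (Single): taxable = R$8,110.00 − 2×R$100.00 = R$7,910.00
  R$633.20 + 25.84% × (R$7,910.00 − R$5,000.00) = R$633.20 + 25.84% × R$2,910.00 = R$1,385.14
Provincial Income Tax (Married): taxable = R$8,110.00 − 2×R$100.00 = R$7,910.00
  R$562.40 + 24.91% × (R$7,910.00 − R$3,700.00) = R$562.40 + 24.91% × R$4,210.00 = R$1,611.11
Difference: |R$1,385.14 − R$1,611.11| = R$225.97 (higher under Married)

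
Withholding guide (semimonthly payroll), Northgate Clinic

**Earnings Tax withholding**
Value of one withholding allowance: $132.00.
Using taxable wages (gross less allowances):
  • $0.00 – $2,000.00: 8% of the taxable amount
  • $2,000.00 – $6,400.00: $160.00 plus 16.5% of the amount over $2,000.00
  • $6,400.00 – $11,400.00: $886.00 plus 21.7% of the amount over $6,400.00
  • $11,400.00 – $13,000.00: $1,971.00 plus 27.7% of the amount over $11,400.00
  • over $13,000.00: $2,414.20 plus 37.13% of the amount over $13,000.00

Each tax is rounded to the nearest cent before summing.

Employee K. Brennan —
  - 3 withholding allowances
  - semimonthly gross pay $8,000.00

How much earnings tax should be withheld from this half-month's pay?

$1,147.27

Earnings Tax: taxable = $8,000.00 − 3×$132.00 = $7,604.00
  $886.00 + 21.7% × ($7,604.00 − $6,400.00) = $886.00 + 21.7% × $1,204.00 = $1,147.27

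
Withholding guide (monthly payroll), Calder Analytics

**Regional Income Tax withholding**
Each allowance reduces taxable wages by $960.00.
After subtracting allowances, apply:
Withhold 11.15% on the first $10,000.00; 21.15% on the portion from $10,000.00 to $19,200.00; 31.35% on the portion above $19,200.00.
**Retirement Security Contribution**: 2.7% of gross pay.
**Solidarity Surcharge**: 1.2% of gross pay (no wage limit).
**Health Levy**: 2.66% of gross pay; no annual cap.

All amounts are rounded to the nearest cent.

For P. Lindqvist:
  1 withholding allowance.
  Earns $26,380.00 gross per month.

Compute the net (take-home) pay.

Regional Income Tax: taxable = $26,380.00 − 1×$960.00 = $25,420.00
  $3,060.80 + 31.35% × ($25,420.00 − $19,200.00) = $3,060.80 + 31.35% × $6,220.00 = $5,010.77
Retirement Security Contribution: 2.7% × $26,380.00 = $712.26
Solidarity Surcharge: 1.2% × $26,380.00 = $316.56
Health Levy: 2.66% × $26,380.00 = $701.71
Total withheld: $5,010.77 + $712.26 + $316.56 + $701.71 = $6,741.30
Net pay: $26,380.00 − $6,741.30 = $19,638.70

$19,638.70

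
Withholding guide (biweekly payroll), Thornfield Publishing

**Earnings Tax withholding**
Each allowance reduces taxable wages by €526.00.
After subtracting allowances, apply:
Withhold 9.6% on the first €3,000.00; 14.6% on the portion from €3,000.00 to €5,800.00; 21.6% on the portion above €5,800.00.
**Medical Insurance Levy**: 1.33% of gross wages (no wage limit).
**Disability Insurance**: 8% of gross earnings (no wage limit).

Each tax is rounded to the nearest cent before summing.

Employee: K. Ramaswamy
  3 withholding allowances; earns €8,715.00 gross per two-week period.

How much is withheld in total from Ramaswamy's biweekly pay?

Earnings Tax: taxable = €8,715.00 − 3×€526.00 = €7,137.00
  €696.80 + 21.6% × (€7,137.00 − €5,800.00) = €696.80 + 21.6% × €1,337.00 = €985.59
Medical Insurance Levy: 1.33% × €8,715.00 = €115.91
Disability Insurance: 8% × €8,715.00 = €697.20
Total: €985.59 + €115.91 + €697.20 = €1,798.70

€1,798.70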